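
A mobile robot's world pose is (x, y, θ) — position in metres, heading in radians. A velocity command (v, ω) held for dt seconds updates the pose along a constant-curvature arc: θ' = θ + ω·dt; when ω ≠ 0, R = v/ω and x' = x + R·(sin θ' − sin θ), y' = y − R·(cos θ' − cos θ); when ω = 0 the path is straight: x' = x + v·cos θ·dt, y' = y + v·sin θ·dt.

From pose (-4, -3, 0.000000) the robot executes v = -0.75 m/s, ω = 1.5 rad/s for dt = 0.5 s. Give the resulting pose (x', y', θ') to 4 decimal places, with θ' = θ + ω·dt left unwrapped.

(-4.3408, -3.1342, 0.7500)

θ' = 0.0000 + 1.5·0.5 = 0.7500
R = v/ω = -0.75/1.5 = -0.5000
x' = -4 + -0.5000·(sin 0.7500 − sin 0.0000) = -4.3408
y' = -3 − -0.5000·(cos 0.7500 − cos 0.0000) = -3.1342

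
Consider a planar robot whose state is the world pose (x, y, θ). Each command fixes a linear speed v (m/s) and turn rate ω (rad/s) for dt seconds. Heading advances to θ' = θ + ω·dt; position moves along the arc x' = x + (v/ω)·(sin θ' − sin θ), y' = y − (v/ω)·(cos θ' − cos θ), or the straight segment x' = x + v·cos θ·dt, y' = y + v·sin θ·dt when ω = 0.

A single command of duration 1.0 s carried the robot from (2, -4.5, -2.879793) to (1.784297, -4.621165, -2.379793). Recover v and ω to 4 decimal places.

v = 0.2500, ω = 0.5000

Δθ = -2.379793 − -2.879793 = 0.500000
ω = Δθ/dt = 0.500000/1.0 = 0.5000
R = Δx/(sin θ' − sin θ) = 0.5000
v = R·ω = 0.5000·0.5000 = 0.2500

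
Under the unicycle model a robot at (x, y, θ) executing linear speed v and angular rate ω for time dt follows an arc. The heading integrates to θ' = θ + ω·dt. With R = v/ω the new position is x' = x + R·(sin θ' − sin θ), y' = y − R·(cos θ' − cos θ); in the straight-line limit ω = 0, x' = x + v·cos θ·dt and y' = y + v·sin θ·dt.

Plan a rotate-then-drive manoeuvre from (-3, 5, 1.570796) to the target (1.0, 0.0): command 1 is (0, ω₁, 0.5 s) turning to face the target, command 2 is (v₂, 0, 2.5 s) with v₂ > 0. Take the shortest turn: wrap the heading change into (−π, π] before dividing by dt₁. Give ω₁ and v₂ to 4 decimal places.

heading to target = atan2(0−5, 1−-3) = -0.8961
Δθ = wrap(-0.8961 − 1.5708) = -2.4669; ω₁ = Δθ/dt₁ = -4.9337
distance = √((1−-3)² + (0−5)²) = 6.4031; v₂ = distance/dt₂ = 2.5612

ω₁ = -4.9337, v₂ = 2.5612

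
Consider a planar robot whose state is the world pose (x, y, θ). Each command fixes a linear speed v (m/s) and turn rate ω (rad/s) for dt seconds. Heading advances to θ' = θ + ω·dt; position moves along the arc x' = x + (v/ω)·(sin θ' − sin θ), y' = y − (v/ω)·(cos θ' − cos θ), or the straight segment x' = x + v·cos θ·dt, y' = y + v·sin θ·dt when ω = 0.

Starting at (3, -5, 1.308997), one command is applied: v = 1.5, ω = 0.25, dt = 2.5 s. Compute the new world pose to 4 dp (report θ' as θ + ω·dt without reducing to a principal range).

(2.8130, -1.3155, 1.9340)

θ' = 1.3090 + 0.25·2.5 = 1.9340
R = v/ω = 1.5/0.25 = 6.0000
x' = 3 + 6.0000·(sin 1.9340 − sin 1.3090) = 2.8130
y' = -5 − 6.0000·(cos 1.9340 − cos 1.3090) = -1.3155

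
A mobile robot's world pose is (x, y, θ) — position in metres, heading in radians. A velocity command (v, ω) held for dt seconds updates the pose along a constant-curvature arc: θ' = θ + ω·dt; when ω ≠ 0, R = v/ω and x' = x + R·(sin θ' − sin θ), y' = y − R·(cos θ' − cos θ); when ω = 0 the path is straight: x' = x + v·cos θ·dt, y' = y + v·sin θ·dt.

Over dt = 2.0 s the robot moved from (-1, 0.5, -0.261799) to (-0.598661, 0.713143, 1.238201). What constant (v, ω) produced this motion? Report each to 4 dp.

v = 0.2500, ω = 0.7500

Δθ = 1.238201 − -0.261799 = 1.500000
ω = Δθ/dt = 1.500000/2.0 = 0.7500
R = Δx/(sin θ' − sin θ) = 0.3333
v = R·ω = 0.3333·0.7500 = 0.2500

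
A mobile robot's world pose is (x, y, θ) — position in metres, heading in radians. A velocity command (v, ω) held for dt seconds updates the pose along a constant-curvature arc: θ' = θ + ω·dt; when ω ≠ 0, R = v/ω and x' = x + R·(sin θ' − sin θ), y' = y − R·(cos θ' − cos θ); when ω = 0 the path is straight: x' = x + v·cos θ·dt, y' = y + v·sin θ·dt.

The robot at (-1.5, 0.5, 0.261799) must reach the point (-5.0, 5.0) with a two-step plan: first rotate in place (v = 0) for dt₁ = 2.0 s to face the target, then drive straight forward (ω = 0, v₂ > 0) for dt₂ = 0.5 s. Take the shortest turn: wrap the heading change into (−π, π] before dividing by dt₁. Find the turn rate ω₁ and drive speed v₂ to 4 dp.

ω₁ = 0.9850, v₂ = 11.4018

heading to target = atan2(5−0.5, -5−-1.5) = 2.2318
Δθ = wrap(2.2318 − 0.2618) = 1.9700; ω₁ = Δθ/dt₁ = 0.9850
distance = √((-5−-1.5)² + (5−0.5)²) = 5.7009; v₂ = distance/dt₂ = 11.4018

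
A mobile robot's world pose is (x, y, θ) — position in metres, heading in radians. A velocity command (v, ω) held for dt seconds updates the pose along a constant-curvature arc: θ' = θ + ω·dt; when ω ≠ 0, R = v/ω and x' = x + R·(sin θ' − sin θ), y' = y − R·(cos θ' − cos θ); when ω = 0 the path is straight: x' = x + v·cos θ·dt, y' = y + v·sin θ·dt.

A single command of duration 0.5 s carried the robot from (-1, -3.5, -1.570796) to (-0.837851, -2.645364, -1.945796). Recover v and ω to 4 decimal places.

Δθ = -1.945796 − -1.570796 = -0.375000
ω = Δθ/dt = -0.375000/0.5 = -0.7500
R = −Δy/(cos θ' − cos θ) = 2.3333
v = R·ω = 2.3333·-0.7500 = -1.7500

v = -1.7500, ω = -0.7500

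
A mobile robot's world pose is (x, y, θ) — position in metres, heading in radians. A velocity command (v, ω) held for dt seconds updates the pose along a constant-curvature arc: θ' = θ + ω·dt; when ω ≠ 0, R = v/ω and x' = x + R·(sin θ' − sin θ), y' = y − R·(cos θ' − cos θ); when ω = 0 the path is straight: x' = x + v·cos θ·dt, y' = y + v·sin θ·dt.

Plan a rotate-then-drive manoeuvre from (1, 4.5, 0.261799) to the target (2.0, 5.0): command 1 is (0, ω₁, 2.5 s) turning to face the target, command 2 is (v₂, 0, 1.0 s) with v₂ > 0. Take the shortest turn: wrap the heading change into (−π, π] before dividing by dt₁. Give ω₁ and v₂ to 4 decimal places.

ω₁ = 0.0807, v₂ = 1.1180

heading to target = atan2(5−4.5, 2−1) = 0.4636
Δθ = wrap(0.4636 − 0.2618) = 0.2018; ω₁ = Δθ/dt₁ = 0.0807
distance = √((2−1)² + (5−4.5)²) = 1.1180; v₂ = distance/dt₂ = 1.1180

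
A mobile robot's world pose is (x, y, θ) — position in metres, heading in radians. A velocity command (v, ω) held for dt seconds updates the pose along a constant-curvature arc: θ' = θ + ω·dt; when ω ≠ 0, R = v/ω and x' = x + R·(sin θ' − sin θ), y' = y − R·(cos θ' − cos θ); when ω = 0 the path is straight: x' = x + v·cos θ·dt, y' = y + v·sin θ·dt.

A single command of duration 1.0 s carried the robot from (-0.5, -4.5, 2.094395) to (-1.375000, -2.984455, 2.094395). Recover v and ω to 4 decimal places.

v = 1.7500, ω = 0.0000

Δθ = 2.094395 − 2.094395 = 0.000000
ω = Δθ/dt = 0.000000/1.0 = 0.0000
ω = 0 → v = (Δx·cos θ + Δy·sin θ)/dt = 1.7500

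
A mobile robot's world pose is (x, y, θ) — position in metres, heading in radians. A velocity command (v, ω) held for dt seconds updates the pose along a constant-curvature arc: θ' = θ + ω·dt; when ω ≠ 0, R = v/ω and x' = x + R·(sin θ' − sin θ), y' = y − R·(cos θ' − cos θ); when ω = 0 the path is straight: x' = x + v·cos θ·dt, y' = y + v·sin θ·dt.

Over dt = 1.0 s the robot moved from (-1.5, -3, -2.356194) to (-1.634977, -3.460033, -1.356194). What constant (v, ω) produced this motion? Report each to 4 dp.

v = 0.5000, ω = 1.0000

Δθ = -1.356194 − -2.356194 = 1.000000
ω = Δθ/dt = 1.000000/1.0 = 1.0000
R = −Δy/(cos θ' − cos θ) = 0.5000
v = R·ω = 0.5000·1.0000 = 0.5000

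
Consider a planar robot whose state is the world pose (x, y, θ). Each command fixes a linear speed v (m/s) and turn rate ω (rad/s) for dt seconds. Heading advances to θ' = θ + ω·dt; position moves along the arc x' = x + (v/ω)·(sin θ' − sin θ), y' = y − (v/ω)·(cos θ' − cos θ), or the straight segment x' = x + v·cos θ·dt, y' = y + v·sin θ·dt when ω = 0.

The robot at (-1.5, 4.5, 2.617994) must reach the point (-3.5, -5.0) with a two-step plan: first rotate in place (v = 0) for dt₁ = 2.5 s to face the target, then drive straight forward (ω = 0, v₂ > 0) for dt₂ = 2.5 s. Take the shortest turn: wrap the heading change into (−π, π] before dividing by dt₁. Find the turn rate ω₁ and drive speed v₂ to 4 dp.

heading to target = atan2(-5−4.5, -3.5−-1.5) = -1.7783
Δθ = wrap(-1.7783 − 2.6180) = 1.8869; ω₁ = Δθ/dt₁ = 0.7548
distance = √((-3.5−-1.5)² + (-5−4.5)²) = 9.7082; v₂ = distance/dt₂ = 3.8833

ω₁ = 0.7548, v₂ = 3.8833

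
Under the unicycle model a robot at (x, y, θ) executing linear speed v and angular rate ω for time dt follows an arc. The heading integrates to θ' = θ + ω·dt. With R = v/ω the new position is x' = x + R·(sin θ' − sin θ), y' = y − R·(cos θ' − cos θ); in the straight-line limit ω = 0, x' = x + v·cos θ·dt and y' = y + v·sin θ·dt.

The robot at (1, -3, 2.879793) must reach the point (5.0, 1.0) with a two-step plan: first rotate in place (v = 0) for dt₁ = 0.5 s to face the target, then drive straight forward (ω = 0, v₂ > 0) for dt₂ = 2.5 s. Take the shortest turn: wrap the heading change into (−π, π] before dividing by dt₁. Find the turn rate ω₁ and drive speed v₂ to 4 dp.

ω₁ = -4.1888, v₂ = 2.2627

heading to target = atan2(1−-3, 5−1) = 0.7854
Δθ = wrap(0.7854 − 2.8798) = -2.0944; ω₁ = Δθ/dt₁ = -4.1888
distance = √((5−1)² + (1−-3)²) = 5.6569; v₂ = distance/dt₂ = 2.2627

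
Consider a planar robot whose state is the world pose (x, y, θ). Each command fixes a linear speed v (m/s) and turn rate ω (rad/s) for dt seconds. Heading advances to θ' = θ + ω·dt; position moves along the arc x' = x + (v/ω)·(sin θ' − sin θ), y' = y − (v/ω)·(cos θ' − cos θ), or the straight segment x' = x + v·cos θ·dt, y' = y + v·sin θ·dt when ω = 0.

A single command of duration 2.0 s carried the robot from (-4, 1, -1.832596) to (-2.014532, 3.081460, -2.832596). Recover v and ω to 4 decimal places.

v = -1.5000, ω = -0.5000

Δθ = -2.832596 − -1.832596 = -1.000000
ω = Δθ/dt = -1.000000/2.0 = -0.5000
R = −Δy/(cos θ' − cos θ) = 3.0000
v = R·ω = 3.0000·-0.5000 = -1.5000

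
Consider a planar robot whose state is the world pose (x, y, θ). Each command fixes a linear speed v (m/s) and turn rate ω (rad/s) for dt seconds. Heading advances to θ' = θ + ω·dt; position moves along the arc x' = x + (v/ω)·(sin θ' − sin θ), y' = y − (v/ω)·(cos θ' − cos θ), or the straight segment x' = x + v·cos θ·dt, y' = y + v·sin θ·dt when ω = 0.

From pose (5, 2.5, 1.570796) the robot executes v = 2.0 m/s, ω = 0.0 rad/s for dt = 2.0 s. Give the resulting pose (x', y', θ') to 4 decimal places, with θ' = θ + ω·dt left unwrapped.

θ' = 1.5708 + 0.0·2.0 = 1.5708
ω = 0 → straight: x' = 5 + 2.0·cos(1.5708)·2.0 = 5.0000
y' = 2.5 + 2.0·sin(1.5708)·2.0 = 6.5000

(5.0000, 6.5000, 1.5708)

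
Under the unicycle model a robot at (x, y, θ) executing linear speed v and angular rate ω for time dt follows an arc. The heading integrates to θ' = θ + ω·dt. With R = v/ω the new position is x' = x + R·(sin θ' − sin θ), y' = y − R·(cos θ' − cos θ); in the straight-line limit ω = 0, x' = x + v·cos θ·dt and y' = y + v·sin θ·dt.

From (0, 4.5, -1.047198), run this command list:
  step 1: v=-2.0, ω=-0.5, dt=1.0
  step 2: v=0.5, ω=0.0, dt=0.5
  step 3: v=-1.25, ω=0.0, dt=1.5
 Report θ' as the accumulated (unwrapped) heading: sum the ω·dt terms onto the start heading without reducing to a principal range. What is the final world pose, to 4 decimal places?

(-0.5731, 8.0302, -1.5472)

step 1: θ'=-1.5472 (R=4.0000) → pose (-0.5348, 6.4056, -1.5472)
step 2: θ'=-1.5472 (straight) → pose (-0.5289, 6.1557, -1.5472)
step 3: θ'=-1.5472 (straight) → pose (-0.5731, 8.0302, -1.5472)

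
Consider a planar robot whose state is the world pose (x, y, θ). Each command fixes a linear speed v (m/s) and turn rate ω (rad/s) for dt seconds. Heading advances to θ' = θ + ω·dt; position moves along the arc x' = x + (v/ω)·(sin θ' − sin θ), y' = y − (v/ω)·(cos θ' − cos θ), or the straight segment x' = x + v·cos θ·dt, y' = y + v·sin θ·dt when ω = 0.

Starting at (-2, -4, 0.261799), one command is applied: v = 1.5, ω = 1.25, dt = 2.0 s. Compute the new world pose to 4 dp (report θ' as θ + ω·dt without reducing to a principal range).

(-1.8657, -1.7264, 2.7618)

θ' = 0.2618 + 1.25·2.0 = 2.7618
R = v/ω = 1.5/1.25 = 1.2000
x' = -2 + 1.2000·(sin 2.7618 − sin 0.2618) = -1.8657
y' = -4 − 1.2000·(cos 2.7618 − cos 0.2618) = -1.7264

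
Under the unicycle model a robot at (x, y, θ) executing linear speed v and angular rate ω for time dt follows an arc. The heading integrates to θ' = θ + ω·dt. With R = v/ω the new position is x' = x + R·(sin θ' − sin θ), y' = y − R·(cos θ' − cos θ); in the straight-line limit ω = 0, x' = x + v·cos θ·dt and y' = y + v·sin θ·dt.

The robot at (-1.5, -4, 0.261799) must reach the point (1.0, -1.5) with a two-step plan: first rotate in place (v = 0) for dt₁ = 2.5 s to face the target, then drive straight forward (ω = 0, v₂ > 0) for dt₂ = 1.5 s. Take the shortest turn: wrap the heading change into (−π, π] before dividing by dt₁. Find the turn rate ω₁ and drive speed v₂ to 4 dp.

heading to target = atan2(-1.5−-4, 1−-1.5) = 0.7854
Δθ = wrap(0.7854 − 0.2618) = 0.5236; ω₁ = Δθ/dt₁ = 0.2094
distance = √((1−-1.5)² + (-1.5−-4)²) = 3.5355; v₂ = distance/dt₂ = 2.3570

ω₁ = 0.2094, v₂ = 2.3570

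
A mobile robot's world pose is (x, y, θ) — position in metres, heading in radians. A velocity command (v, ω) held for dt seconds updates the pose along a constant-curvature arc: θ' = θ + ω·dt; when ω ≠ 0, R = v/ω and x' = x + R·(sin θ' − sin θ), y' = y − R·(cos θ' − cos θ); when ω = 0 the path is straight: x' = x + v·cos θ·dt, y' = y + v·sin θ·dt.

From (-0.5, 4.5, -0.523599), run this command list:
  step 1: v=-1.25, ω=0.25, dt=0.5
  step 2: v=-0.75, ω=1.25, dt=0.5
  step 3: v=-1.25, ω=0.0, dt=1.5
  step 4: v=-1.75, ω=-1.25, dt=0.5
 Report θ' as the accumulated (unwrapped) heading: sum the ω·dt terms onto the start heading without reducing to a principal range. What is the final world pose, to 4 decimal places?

step 1: θ'=-0.3986 (R=-5.0000) → pose (-1.0594, 4.7779, -0.3986)
step 2: θ'=0.2264 (R=-0.6000) → pose (-1.4269, 4.8096, 0.2264)
step 3: θ'=0.2264 (straight) → pose (-3.2541, 4.3887, 0.2264)
step 4: θ'=-0.3986 (R=1.4000) → pose (-4.1117, 4.4628, -0.3986)

(-4.1117, 4.4628, -0.3986)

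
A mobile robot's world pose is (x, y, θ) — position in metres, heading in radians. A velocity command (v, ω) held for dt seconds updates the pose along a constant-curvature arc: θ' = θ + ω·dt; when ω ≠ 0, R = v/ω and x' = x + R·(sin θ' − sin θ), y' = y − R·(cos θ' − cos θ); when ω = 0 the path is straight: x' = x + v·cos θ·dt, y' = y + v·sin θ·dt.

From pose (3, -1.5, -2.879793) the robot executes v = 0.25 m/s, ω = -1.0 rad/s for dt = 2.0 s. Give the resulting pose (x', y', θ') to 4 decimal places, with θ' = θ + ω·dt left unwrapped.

(2.6888, -1.2169, -4.8798)

θ' = -2.8798 + -1.0·2.0 = -4.8798
R = v/ω = 0.25/-1.0 = -0.2500
x' = 3 + -0.2500·(sin -4.8798 − sin -2.8798) = 2.6888
y' = -1.5 − -0.2500·(cos -4.8798 − cos -2.8798) = -1.2169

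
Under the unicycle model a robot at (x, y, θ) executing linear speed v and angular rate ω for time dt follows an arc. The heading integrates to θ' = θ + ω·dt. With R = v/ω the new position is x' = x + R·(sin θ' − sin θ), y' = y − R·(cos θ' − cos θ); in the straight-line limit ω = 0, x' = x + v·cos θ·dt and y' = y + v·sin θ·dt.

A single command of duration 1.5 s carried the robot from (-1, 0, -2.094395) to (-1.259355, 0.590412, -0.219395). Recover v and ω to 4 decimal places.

Δθ = -0.219395 − -2.094395 = 1.875000
ω = Δθ/dt = 1.875000/1.5 = 1.2500
R = −Δy/(cos θ' − cos θ) = -0.4000
v = R·ω = -0.4000·1.2500 = -0.5000

v = -0.5000, ω = 1.2500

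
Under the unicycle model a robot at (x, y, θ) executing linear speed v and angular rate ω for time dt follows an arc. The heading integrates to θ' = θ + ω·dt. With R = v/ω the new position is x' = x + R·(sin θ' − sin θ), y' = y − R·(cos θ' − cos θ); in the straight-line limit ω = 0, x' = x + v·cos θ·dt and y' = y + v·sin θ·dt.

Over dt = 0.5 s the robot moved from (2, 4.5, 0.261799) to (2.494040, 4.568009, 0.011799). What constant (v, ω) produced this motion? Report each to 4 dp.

Δθ = 0.011799 − 0.261799 = -0.250000
ω = Δθ/dt = -0.250000/0.5 = -0.5000
R = Δx/(sin θ' − sin θ) = -2.0000
v = R·ω = -2.0000·-0.5000 = 1.0000

v = 1.0000, ω = -0.5000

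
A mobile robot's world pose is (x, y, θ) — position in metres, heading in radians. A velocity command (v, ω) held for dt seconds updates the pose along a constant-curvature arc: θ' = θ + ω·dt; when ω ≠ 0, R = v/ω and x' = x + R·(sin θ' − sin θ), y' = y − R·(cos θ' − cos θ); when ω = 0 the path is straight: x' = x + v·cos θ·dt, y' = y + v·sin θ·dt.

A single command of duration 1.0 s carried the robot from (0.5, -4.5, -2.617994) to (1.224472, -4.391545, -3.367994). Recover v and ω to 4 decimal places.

Δθ = -3.367994 − -2.617994 = -0.750000
ω = Δθ/dt = -0.750000/1.0 = -0.7500
R = Δx/(sin θ' − sin θ) = 1.0000
v = R·ω = 1.0000·-0.7500 = -0.7500

v = -0.7500, ω = -0.7500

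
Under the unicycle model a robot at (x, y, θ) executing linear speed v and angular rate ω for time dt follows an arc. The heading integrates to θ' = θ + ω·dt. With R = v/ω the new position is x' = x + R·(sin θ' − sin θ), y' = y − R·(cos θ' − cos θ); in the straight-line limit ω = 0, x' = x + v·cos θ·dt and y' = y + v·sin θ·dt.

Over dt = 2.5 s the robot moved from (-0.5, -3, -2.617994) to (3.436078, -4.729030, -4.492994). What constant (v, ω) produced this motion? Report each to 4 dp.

Δθ = -4.492994 − -2.617994 = -1.875000
ω = Δθ/dt = -1.875000/2.5 = -0.7500
R = Δx/(sin θ' − sin θ) = 2.6667
v = R·ω = 2.6667·-0.7500 = -2.0000

v = -2.0000, ω = -0.7500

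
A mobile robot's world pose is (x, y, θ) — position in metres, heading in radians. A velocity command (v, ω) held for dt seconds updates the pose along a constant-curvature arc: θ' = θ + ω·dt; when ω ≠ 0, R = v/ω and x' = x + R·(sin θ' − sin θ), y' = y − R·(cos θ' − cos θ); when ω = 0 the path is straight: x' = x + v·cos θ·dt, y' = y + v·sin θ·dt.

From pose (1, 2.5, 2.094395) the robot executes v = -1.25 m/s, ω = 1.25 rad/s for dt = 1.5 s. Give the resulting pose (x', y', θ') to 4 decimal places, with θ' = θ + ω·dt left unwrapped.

(2.6025, 2.3235, 3.9694)

θ' = 2.0944 + 1.25·1.5 = 3.9694
R = v/ω = -1.25/1.25 = -1.0000
x' = 1 + -1.0000·(sin 3.9694 − sin 2.0944) = 2.6025
y' = 2.5 − -1.0000·(cos 3.9694 − cos 2.0944) = 2.3235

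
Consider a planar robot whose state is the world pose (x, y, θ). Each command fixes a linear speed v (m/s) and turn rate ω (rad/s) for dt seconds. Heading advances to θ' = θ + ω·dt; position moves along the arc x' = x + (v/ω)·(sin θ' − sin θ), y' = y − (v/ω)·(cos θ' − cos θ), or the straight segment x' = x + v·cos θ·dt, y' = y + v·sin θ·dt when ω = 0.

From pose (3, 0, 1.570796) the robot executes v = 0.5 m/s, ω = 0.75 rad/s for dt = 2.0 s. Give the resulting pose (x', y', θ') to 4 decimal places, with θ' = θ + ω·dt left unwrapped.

θ' = 1.5708 + 0.75·2.0 = 3.0708
R = v/ω = 0.5/0.75 = 0.6667
x' = 3 + 0.6667·(sin 3.0708 − sin 1.5708) = 2.3805
y' = 0 − 0.6667·(cos 3.0708 − cos 1.5708) = 0.6650

(2.3805, 0.6650, 3.0708)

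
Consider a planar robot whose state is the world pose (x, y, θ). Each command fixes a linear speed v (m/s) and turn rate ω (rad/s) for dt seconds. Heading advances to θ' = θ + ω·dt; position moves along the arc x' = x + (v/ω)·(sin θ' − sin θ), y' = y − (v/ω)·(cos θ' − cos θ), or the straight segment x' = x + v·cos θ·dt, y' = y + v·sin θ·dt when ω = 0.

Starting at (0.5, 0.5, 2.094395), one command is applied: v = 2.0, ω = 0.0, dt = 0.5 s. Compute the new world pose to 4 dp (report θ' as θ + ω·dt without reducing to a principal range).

(0.0000, 1.3660, 2.0944)

θ' = 2.0944 + 0.0·0.5 = 2.0944
ω = 0 → straight: x' = 0.5 + 2.0·cos(2.0944)·0.5 = 0.0000
y' = 0.5 + 2.0·sin(2.0944)·0.5 = 1.3660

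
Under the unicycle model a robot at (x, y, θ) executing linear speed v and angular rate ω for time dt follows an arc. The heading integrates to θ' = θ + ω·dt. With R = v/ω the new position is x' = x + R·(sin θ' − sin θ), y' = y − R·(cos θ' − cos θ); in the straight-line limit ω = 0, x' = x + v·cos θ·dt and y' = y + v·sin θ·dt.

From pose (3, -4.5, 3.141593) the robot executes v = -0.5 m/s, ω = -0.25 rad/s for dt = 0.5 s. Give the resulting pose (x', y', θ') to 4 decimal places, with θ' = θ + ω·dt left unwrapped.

(3.2493, -4.5156, 3.0166)

θ' = 3.1416 + -0.25·0.5 = 3.0166
R = v/ω = -0.5/-0.25 = 2.0000
x' = 3 + 2.0000·(sin 3.0166 − sin 3.1416) = 3.2493
y' = -4.5 − 2.0000·(cos 3.0166 − cos 3.1416) = -4.5156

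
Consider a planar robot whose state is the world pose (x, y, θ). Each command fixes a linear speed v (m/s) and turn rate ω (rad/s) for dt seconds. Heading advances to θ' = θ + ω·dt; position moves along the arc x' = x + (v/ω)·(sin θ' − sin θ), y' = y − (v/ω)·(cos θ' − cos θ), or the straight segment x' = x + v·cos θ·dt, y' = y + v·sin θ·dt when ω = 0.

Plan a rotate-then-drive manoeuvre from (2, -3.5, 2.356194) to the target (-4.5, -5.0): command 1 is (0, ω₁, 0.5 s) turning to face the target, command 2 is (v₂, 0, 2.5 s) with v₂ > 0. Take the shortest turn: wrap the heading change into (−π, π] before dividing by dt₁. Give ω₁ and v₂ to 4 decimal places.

heading to target = atan2(-5−-3.5, -4.5−2) = -2.9148
Δθ = wrap(-2.9148 − 2.3562) = 1.0122; ω₁ = Δθ/dt₁ = 2.0244
distance = √((-4.5−2)² + (-5−-3.5)²) = 6.6708; v₂ = distance/dt₂ = 2.6683

ω₁ = 2.0244, v₂ = 2.6683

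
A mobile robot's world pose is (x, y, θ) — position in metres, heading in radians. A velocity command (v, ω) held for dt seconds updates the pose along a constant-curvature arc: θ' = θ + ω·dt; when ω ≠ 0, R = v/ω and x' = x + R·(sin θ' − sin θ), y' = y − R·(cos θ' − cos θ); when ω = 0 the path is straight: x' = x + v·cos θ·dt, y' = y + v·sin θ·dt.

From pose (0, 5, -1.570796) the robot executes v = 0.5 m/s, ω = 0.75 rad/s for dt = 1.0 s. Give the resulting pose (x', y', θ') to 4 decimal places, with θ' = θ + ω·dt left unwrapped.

θ' = -1.5708 + 0.75·1.0 = -0.8208
R = v/ω = 0.5/0.75 = 0.6667
x' = 0 + 0.6667·(sin -0.8208 − sin -1.5708) = 0.1789
y' = 5 − 0.6667·(cos -0.8208 − cos -1.5708) = 4.5456

(0.1789, 4.5456, -0.8208)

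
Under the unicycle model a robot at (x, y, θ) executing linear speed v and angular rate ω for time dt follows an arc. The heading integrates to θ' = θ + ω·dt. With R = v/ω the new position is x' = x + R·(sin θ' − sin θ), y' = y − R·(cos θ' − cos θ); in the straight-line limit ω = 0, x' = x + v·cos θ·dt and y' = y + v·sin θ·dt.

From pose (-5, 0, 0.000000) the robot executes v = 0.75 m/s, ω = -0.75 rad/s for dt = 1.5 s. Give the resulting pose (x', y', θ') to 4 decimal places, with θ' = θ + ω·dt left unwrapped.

θ' = 0.0000 + -0.75·1.5 = -1.1250
R = v/ω = 0.75/-0.75 = -1.0000
x' = -5 + -1.0000·(sin -1.1250 − sin 0.0000) = -4.0977
y' = 0 − -1.0000·(cos -1.1250 − cos 0.0000) = -0.5688

(-4.0977, -0.5688, -1.1250)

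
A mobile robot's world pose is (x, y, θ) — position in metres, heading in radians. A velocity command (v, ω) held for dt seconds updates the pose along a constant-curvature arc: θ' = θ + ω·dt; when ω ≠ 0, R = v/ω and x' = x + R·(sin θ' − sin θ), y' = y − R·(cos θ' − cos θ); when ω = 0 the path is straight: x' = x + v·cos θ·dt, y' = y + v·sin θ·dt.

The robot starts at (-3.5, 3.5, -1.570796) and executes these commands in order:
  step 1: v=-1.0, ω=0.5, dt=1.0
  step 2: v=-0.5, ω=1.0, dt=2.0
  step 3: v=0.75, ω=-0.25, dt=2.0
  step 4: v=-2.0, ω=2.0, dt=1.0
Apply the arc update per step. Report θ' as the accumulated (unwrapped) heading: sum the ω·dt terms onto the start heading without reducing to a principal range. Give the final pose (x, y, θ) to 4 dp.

(-3.6667, 3.7848, 2.4292)

step 1: θ'=-1.0708 (R=-2.0000) → pose (-3.7448, 4.4589, -1.0708)
step 2: θ'=0.9292 (R=-0.5000) → pose (-4.5842, 4.5184, 0.9292)
step 3: θ'=0.4292 (R=-3.0000) → pose (-3.4292, 5.4509, 0.4292)
step 4: θ'=2.4292 (R=-1.0000) → pose (-3.6667, 3.7848, 2.4292)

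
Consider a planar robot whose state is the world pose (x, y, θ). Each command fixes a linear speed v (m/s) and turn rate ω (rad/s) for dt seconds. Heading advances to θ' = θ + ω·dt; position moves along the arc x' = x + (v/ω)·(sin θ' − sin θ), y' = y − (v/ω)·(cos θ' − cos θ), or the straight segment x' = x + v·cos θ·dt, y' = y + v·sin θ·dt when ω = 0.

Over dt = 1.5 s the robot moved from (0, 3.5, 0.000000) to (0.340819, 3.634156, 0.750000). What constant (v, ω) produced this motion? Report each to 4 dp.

v = 0.2500, ω = 0.5000

Δθ = 0.750000 − 0.000000 = 0.750000
ω = Δθ/dt = 0.750000/1.5 = 0.5000
R = Δx/(sin θ' − sin θ) = 0.5000
v = R·ω = 0.5000·0.5000 = 0.2500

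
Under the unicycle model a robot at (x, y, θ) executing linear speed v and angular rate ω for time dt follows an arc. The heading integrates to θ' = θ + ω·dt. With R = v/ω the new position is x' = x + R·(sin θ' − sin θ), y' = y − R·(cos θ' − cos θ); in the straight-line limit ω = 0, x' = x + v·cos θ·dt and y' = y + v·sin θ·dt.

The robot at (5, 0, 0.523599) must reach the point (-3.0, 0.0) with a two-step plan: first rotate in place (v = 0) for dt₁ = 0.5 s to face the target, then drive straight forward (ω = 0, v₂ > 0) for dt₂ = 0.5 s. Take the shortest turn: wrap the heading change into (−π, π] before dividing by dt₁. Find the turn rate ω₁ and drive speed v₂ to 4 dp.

ω₁ = 5.2360, v₂ = 16.0000

heading to target = atan2(0−0, -3−5) = 3.1416
Δθ = wrap(3.1416 − 0.5236) = 2.6180; ω₁ = Δθ/dt₁ = 5.2360
distance = √((-3−5)² + (0−0)²) = 8.0000; v₂ = distance/dt₂ = 16.0000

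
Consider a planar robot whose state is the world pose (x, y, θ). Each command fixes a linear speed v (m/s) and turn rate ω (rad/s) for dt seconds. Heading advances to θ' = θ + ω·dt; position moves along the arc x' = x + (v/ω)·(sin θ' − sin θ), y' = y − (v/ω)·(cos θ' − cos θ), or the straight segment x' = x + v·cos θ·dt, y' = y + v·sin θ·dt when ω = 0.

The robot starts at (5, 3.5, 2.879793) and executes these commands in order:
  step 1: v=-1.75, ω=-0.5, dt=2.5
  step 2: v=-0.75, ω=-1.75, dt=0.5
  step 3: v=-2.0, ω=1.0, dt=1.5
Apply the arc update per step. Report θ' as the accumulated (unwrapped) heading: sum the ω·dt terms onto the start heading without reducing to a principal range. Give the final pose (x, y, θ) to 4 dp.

(7.2740, -2.7324, 2.2548)

step 1: θ'=1.6298 (R=3.5000) → pose (7.5880, 0.3256, 1.6298)
step 2: θ'=0.7548 (R=0.4286) → pose (7.4538, -0.0118, 0.7548)
step 3: θ'=2.2548 (R=-2.0000) → pose (7.2740, -2.7324, 2.2548)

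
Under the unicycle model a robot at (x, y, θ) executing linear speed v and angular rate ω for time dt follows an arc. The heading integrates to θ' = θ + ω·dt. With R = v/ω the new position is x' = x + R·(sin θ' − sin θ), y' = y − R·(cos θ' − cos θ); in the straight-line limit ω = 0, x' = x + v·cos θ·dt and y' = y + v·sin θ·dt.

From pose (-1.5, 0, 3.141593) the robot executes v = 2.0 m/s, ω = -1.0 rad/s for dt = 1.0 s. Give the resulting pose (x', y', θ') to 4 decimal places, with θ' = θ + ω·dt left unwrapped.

θ' = 3.1416 + -1.0·1.0 = 2.1416
R = v/ω = 2.0/-1.0 = -2.0000
x' = -1.5 + -2.0000·(sin 2.1416 − sin 3.1416) = -3.1829
y' = 0 − -2.0000·(cos 2.1416 − cos 3.1416) = 0.9194

(-3.1829, 0.9194, 2.1416)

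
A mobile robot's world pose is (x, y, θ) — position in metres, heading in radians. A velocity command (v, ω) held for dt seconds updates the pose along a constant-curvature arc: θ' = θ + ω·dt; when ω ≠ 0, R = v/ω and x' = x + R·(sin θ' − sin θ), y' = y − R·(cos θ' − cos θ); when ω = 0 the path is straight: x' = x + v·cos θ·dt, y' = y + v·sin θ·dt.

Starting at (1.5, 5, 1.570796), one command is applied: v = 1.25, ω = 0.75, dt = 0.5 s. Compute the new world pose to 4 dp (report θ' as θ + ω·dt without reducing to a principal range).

(1.3842, 5.6105, 1.9458)

θ' = 1.5708 + 0.75·0.5 = 1.9458
R = v/ω = 1.25/0.75 = 1.6667
x' = 1.5 + 1.6667·(sin 1.9458 − sin 1.5708) = 1.3842
y' = 5 − 1.6667·(cos 1.9458 − cos 1.5708) = 5.6105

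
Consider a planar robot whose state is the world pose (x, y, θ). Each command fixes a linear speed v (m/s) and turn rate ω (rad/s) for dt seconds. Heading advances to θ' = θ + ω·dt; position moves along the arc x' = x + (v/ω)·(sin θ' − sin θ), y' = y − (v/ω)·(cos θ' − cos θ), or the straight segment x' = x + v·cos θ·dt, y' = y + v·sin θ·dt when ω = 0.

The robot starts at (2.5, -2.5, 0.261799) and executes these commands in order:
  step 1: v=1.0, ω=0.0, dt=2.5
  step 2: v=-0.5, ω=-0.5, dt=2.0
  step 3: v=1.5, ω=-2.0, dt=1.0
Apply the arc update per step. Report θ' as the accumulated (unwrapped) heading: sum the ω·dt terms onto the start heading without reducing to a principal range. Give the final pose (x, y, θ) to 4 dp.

(3.7727, -2.8713, -2.7382)

step 1: θ'=0.2618 (straight) → pose (4.9148, -1.8530, 0.2618)
step 2: θ'=-0.7382 (R=1.0000) → pose (3.9830, -1.6267, -0.7382)
step 3: θ'=-2.7382 (R=-0.7500) → pose (3.7727, -2.8713, -2.7382)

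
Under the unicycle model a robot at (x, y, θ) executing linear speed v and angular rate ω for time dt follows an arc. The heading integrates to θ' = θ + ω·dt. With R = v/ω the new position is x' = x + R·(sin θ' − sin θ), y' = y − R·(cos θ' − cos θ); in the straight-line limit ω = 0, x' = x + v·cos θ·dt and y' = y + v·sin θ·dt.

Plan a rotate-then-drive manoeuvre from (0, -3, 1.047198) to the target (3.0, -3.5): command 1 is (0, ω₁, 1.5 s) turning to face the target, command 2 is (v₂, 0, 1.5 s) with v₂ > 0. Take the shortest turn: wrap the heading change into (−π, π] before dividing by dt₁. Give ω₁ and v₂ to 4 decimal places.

ω₁ = -0.8082, v₂ = 2.0276

heading to target = atan2(-3.5−-3, 3−0) = -0.1651
Δθ = wrap(-0.1651 − 1.0472) = -1.2123; ω₁ = Δθ/dt₁ = -0.8082
distance = √((3−0)² + (-3.5−-3)²) = 3.0414; v₂ = distance/dt₂ = 2.0276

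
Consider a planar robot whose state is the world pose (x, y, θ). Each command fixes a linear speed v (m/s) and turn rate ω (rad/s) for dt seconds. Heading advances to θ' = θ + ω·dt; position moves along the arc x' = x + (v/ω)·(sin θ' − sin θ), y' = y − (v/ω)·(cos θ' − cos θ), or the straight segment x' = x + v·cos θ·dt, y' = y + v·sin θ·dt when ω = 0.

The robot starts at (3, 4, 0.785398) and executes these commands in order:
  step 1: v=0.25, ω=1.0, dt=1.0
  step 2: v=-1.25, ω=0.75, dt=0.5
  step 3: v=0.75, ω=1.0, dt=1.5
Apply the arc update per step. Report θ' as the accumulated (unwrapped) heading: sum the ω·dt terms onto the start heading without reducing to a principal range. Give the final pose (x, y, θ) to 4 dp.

step 1: θ'=1.7854 (R=0.2500) → pose (3.0675, 4.2300, 1.7854)
step 2: θ'=2.1604 (R=-1.6667) → pose (3.3107, 3.6582, 2.1604)
step 3: θ'=3.6604 (R=0.7500) → pose (2.3154, 3.8925, 3.6604)

(2.3154, 3.8925, 3.6604)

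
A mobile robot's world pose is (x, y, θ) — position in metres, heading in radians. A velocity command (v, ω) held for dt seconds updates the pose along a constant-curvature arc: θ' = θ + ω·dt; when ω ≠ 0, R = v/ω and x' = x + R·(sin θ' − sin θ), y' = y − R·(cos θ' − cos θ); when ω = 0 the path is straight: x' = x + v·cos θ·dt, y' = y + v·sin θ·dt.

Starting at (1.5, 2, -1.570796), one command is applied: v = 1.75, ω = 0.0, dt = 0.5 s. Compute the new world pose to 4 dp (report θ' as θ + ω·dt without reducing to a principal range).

(1.5000, 1.1250, -1.5708)

θ' = -1.5708 + 0.0·0.5 = -1.5708
ω = 0 → straight: x' = 1.5 + 1.75·cos(-1.5708)·0.5 = 1.5000
y' = 2 + 1.75·sin(-1.5708)·0.5 = 1.1250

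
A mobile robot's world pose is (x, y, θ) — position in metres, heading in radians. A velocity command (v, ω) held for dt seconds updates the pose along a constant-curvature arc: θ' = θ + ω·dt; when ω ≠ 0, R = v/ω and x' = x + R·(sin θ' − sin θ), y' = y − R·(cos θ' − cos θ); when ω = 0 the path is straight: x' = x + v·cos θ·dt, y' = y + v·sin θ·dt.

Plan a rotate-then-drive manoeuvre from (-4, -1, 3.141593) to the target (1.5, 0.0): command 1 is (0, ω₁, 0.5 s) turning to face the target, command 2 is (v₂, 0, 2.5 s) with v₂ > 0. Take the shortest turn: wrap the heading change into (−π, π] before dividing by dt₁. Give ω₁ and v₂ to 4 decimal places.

ω₁ = -5.9235, v₂ = 2.2361

heading to target = atan2(0−-1, 1.5−-4) = 0.1799
Δθ = wrap(0.1799 − 3.1416) = -2.9617; ω₁ = Δθ/dt₁ = -5.9235
distance = √((1.5−-4)² + (0−-1)²) = 5.5902; v₂ = distance/dt₂ = 2.2361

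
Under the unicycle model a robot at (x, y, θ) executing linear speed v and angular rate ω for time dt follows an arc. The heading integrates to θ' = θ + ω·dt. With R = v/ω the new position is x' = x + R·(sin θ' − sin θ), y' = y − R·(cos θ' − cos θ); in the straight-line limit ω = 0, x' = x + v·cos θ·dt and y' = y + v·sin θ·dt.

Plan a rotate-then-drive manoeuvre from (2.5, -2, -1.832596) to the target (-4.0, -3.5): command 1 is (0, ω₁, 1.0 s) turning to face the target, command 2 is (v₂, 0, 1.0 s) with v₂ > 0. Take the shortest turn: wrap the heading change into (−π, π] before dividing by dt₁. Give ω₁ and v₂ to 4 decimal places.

heading to target = atan2(-3.5−-2, -4−2.5) = -2.9148
Δθ = wrap(-2.9148 − -1.8326) = -1.0822; ω₁ = Δθ/dt₁ = -1.0822
distance = √((-4−2.5)² + (-3.5−-2)²) = 6.6708; v₂ = distance/dt₂ = 6.6708

ω₁ = -1.0822, v₂ = 6.6708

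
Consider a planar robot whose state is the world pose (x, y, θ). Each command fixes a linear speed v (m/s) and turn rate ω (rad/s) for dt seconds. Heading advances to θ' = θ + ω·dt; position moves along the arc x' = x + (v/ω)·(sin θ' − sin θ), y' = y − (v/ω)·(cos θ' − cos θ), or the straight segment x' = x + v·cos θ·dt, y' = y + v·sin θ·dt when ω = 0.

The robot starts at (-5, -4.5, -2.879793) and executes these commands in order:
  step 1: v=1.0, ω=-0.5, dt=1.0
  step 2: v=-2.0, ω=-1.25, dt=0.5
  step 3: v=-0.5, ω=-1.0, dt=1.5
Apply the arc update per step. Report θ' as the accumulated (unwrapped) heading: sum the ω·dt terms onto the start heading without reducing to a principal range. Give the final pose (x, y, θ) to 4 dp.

(-5.1801, -5.7075, -5.5048)

step 1: θ'=-3.3798 (R=-2.0000) → pose (-5.9895, -4.5117, -3.3798)
step 2: θ'=-4.0048 (R=1.6000) → pose (-5.1512, -5.0265, -4.0048)
step 3: θ'=-5.5048 (R=0.5000) → pose (-5.1801, -5.7075, -5.5048)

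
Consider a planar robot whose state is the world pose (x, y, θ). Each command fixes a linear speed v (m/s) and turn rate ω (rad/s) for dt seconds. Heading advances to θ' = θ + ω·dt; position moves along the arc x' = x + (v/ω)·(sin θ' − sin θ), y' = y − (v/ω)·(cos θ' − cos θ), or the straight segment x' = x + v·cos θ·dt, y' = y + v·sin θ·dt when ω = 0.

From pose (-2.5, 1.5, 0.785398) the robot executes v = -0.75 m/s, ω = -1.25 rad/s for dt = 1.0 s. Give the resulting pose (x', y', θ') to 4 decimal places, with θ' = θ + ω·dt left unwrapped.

θ' = 0.7854 + -1.25·1.0 = -0.4646
R = v/ω = -0.75/-1.25 = 0.6000
x' = -2.5 + 0.6000·(sin -0.4646 − sin 0.7854) = -3.1931
y' = 1.5 − 0.6000·(cos -0.4646 − cos 0.7854) = 1.3879

(-3.1931, 1.3879, -0.4646)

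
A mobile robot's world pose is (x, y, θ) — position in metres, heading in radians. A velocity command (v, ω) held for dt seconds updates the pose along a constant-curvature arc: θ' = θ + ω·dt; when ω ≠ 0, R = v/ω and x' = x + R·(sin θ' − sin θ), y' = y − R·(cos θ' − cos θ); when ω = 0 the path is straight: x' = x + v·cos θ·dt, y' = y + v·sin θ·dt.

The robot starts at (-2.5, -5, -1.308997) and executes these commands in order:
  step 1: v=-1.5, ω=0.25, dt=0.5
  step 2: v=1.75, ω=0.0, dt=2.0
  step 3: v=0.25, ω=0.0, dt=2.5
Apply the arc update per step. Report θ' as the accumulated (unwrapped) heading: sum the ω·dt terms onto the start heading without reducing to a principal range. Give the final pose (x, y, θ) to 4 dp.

step 1: θ'=-1.1840 (R=-6.0000) → pose (-2.7388, -4.2896, -1.1840)
step 2: θ'=-1.1840 (straight) → pose (-1.4185, -7.5310, -1.1840)
step 3: θ'=-1.1840 (straight) → pose (-1.1828, -8.1098, -1.1840)

(-1.1828, -8.1098, -1.1840)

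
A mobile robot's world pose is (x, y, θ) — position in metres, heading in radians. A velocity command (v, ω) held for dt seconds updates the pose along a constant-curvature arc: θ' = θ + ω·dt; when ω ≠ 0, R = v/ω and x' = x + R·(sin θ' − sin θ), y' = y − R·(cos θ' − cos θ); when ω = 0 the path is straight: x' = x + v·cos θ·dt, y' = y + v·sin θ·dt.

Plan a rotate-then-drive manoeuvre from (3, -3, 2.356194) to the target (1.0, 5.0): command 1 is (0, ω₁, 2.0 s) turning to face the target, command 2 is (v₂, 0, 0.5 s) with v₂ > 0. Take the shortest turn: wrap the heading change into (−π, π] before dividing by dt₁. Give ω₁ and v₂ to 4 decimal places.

heading to target = atan2(5−-3, 1−3) = 1.8158
Δθ = wrap(1.8158 − 2.3562) = -0.5404; ω₁ = Δθ/dt₁ = -0.2702
distance = √((1−3)² + (5−-3)²) = 8.2462; v₂ = distance/dt₂ = 16.4924

ω₁ = -0.2702, v₂ = 16.4924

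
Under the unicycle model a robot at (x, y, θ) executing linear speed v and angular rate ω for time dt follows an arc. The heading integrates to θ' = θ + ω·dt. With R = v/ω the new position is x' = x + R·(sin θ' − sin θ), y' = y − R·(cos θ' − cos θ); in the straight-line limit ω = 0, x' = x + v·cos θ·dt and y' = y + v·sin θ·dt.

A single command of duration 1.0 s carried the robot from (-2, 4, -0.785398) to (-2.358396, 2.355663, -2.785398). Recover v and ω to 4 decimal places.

Δθ = -2.785398 − -0.785398 = -2.000000
ω = Δθ/dt = -2.000000/1.0 = -2.0000
R = −Δy/(cos θ' − cos θ) = -1.0000
v = R·ω = -1.0000·-2.0000 = 2.0000

v = 2.0000, ω = -2.0000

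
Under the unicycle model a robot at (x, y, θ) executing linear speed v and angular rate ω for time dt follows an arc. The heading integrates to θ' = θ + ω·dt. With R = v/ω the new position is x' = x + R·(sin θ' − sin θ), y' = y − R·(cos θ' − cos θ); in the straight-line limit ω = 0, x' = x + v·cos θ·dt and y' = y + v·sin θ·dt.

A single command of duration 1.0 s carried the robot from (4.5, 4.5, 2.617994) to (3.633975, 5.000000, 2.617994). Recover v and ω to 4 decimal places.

Δθ = 2.617994 − 2.617994 = 0.000000
ω = Δθ/dt = 0.000000/1.0 = 0.0000
ω = 0 → v = (Δx·cos θ + Δy·sin θ)/dt = 1.0000

v = 1.0000, ω = 0.0000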